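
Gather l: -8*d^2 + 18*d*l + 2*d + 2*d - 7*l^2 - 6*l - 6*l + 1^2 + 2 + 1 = -8*d^2 + 4*d - 7*l^2 + l*(18*d - 12) + 4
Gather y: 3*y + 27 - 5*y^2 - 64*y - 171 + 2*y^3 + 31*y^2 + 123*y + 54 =2*y^3 + 26*y^2 + 62*y - 90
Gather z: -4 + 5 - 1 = 0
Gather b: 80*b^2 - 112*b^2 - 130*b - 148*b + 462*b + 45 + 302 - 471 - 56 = -32*b^2 + 184*b - 180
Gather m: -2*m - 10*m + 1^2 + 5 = 6 - 12*m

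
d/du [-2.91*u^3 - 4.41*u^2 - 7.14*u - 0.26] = -8.73*u^2 - 8.82*u - 7.14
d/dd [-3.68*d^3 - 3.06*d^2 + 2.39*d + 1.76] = -11.04*d^2 - 6.12*d + 2.39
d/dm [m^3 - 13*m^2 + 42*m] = 3*m^2 - 26*m + 42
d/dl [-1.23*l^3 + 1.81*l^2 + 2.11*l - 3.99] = -3.69*l^2 + 3.62*l + 2.11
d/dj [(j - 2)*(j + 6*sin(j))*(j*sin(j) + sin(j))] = (j - 2)*(j + 1)*(6*cos(j) + 1)*sin(j) + (j - 2)*(j + 6*sin(j))*(j*cos(j) + sqrt(2)*sin(j + pi/4)) + (j + 1)*(j + 6*sin(j))*sin(j)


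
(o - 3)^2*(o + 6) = o^3 - 27*o + 54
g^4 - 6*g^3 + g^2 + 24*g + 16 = (g - 4)^2*(g + 1)^2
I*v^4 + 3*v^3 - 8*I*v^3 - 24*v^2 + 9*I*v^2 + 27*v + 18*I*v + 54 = (v - 6)*(v - 3)*(v - 3*I)*(I*v + I)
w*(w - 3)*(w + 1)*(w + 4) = w^4 + 2*w^3 - 11*w^2 - 12*w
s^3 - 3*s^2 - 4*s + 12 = (s - 3)*(s - 2)*(s + 2)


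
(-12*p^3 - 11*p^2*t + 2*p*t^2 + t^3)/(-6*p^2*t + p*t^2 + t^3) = (-12*p^3 - 11*p^2*t + 2*p*t^2 + t^3)/(t*(-6*p^2 + p*t + t^2))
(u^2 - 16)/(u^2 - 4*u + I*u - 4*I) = (u + 4)/(u + I)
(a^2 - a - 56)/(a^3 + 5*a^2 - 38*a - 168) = (a - 8)/(a^2 - 2*a - 24)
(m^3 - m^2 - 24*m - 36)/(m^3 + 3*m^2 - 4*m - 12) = (m - 6)/(m - 2)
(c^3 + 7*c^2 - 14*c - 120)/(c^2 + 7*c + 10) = (c^2 + 2*c - 24)/(c + 2)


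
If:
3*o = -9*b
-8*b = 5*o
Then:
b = 0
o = 0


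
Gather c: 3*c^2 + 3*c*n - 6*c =3*c^2 + c*(3*n - 6)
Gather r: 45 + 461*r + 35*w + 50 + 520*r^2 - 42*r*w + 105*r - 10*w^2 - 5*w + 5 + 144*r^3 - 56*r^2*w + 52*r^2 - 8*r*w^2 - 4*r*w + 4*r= 144*r^3 + r^2*(572 - 56*w) + r*(-8*w^2 - 46*w + 570) - 10*w^2 + 30*w + 100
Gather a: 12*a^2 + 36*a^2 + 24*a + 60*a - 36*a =48*a^2 + 48*a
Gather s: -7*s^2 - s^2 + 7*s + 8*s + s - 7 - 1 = -8*s^2 + 16*s - 8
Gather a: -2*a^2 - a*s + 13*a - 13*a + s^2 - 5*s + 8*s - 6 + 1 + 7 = -2*a^2 - a*s + s^2 + 3*s + 2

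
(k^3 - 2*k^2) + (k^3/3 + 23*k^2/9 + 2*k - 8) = 4*k^3/3 + 5*k^2/9 + 2*k - 8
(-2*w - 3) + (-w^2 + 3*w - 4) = -w^2 + w - 7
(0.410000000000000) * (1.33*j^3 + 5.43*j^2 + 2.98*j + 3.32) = 0.5453*j^3 + 2.2263*j^2 + 1.2218*j + 1.3612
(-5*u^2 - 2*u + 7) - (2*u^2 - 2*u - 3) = 10 - 7*u^2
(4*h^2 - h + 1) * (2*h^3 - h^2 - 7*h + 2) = 8*h^5 - 6*h^4 - 25*h^3 + 14*h^2 - 9*h + 2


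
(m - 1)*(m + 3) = m^2 + 2*m - 3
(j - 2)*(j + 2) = j^2 - 4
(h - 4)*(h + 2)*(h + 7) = h^3 + 5*h^2 - 22*h - 56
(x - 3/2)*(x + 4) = x^2 + 5*x/2 - 6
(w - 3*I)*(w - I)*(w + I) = w^3 - 3*I*w^2 + w - 3*I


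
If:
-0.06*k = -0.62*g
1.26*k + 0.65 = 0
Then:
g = -0.05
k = -0.52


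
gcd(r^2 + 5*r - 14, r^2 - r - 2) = r - 2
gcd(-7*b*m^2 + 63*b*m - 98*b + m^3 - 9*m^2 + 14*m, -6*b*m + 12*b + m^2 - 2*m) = m - 2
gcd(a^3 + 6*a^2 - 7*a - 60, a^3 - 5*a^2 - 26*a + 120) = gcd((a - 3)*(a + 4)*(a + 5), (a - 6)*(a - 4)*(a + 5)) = a + 5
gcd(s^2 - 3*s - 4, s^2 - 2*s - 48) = 1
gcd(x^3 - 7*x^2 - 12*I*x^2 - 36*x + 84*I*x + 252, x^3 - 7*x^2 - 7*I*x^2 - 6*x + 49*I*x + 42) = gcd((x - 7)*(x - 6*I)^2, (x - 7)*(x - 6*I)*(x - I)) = x^2 + x*(-7 - 6*I) + 42*I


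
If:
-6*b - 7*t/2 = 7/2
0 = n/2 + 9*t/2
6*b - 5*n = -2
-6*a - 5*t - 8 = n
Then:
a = -326/249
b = -301/498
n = -27/83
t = 3/83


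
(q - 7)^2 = q^2 - 14*q + 49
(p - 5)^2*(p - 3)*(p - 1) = p^4 - 14*p^3 + 68*p^2 - 130*p + 75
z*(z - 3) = z^2 - 3*z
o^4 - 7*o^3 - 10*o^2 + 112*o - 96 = (o - 6)*(o - 4)*(o - 1)*(o + 4)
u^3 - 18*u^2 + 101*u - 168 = (u - 8)*(u - 7)*(u - 3)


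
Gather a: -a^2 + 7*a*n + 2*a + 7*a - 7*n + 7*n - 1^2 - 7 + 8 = -a^2 + a*(7*n + 9)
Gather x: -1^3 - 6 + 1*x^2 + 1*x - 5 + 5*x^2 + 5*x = 6*x^2 + 6*x - 12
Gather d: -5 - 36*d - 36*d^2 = -36*d^2 - 36*d - 5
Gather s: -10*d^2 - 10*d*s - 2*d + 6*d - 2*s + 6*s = -10*d^2 + 4*d + s*(4 - 10*d)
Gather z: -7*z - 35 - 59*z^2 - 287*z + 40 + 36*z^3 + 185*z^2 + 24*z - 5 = 36*z^3 + 126*z^2 - 270*z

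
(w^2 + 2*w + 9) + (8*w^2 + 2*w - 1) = 9*w^2 + 4*w + 8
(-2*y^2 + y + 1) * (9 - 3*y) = 6*y^3 - 21*y^2 + 6*y + 9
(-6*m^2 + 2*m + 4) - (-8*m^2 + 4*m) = 2*m^2 - 2*m + 4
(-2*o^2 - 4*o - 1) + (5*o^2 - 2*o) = 3*o^2 - 6*o - 1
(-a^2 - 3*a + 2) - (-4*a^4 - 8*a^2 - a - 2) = 4*a^4 + 7*a^2 - 2*a + 4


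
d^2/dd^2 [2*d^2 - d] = 4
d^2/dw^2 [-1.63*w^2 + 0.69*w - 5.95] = -3.26000000000000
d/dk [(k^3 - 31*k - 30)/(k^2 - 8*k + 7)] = (k^4 - 16*k^3 + 52*k^2 + 60*k - 457)/(k^4 - 16*k^3 + 78*k^2 - 112*k + 49)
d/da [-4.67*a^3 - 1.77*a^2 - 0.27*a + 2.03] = -14.01*a^2 - 3.54*a - 0.27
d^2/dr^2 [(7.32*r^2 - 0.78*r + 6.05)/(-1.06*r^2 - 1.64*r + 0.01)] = (1.4210854715202e-14*r^4 + 27.202992*r^3 - 41.252232*r^2 - 63.054312*r - 32.6483)/(1.191016*r^6 + 5.528112*r^5 + 8.51922*r^4 + 4.30664*r^3 - 0.08037*r^2 + 0.000492*r - 1.0e-6)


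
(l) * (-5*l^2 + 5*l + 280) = -5*l^3 + 5*l^2 + 280*l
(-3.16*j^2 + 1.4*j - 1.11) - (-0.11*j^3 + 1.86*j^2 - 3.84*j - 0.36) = 0.11*j^3 - 5.02*j^2 + 5.24*j - 0.75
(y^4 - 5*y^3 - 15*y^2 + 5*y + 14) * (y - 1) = y^5 - 6*y^4 - 10*y^3 + 20*y^2 + 9*y - 14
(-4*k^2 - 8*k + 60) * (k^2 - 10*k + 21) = -4*k^4 + 32*k^3 + 56*k^2 - 768*k + 1260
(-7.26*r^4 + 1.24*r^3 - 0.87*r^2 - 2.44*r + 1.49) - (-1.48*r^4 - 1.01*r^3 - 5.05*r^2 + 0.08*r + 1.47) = -5.78*r^4 + 2.25*r^3 + 4.18*r^2 - 2.52*r + 0.02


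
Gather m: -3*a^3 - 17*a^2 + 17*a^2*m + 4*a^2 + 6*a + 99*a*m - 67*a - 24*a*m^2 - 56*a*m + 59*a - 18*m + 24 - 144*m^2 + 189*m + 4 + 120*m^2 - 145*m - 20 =-3*a^3 - 13*a^2 - 2*a + m^2*(-24*a - 24) + m*(17*a^2 + 43*a + 26) + 8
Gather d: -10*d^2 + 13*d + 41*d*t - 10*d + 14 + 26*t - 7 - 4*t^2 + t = -10*d^2 + d*(41*t + 3) - 4*t^2 + 27*t + 7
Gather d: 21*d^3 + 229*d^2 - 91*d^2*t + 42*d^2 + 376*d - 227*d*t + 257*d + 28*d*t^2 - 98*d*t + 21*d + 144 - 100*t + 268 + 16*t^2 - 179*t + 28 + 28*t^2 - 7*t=21*d^3 + d^2*(271 - 91*t) + d*(28*t^2 - 325*t + 654) + 44*t^2 - 286*t + 440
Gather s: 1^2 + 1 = 2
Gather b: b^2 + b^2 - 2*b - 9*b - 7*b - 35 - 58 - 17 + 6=2*b^2 - 18*b - 104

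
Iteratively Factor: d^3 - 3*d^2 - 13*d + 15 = (d - 1)*(d^2 - 2*d - 15) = (d - 5)*(d - 1)*(d + 3)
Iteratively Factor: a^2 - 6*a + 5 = (a - 1)*(a - 5)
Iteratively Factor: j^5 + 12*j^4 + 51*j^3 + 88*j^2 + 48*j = (j + 4)*(j^4 + 8*j^3 + 19*j^2 + 12*j) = (j + 1)*(j + 4)*(j^3 + 7*j^2 + 12*j) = (j + 1)*(j + 4)^2*(j^2 + 3*j) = (j + 1)*(j + 3)*(j + 4)^2*(j)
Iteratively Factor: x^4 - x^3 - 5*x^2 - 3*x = (x - 3)*(x^3 + 2*x^2 + x) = x*(x - 3)*(x^2 + 2*x + 1) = x*(x - 3)*(x + 1)*(x + 1)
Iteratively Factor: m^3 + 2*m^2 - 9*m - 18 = (m + 2)*(m^2 - 9) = (m - 3)*(m + 2)*(m + 3)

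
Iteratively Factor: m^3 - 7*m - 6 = (m - 3)*(m^2 + 3*m + 2) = (m - 3)*(m + 2)*(m + 1)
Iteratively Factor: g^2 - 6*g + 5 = (g - 1)*(g - 5)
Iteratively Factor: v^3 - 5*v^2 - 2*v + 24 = (v - 3)*(v^2 - 2*v - 8) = (v - 3)*(v + 2)*(v - 4)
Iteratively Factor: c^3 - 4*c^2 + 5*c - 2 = (c - 2)*(c^2 - 2*c + 1) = (c - 2)*(c - 1)*(c - 1)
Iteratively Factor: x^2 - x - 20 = (x + 4)*(x - 5)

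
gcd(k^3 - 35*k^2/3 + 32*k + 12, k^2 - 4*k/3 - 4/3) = 1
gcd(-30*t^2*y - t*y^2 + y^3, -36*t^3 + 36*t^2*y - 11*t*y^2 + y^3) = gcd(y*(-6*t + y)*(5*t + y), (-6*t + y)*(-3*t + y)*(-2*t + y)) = -6*t + y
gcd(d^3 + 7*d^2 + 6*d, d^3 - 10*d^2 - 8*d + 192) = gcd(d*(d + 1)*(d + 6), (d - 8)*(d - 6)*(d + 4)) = 1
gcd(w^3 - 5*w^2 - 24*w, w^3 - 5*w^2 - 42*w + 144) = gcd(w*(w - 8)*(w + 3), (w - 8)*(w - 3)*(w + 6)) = w - 8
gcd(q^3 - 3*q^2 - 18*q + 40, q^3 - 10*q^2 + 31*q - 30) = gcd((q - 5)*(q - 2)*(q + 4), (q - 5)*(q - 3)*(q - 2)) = q^2 - 7*q + 10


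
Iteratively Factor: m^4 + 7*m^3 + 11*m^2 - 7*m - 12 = (m + 4)*(m^3 + 3*m^2 - m - 3) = (m - 1)*(m + 4)*(m^2 + 4*m + 3) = (m - 1)*(m + 3)*(m + 4)*(m + 1)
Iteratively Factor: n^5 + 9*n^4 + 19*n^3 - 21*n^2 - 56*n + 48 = (n - 1)*(n^4 + 10*n^3 + 29*n^2 + 8*n - 48) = (n - 1)*(n + 3)*(n^3 + 7*n^2 + 8*n - 16) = (n - 1)*(n + 3)*(n + 4)*(n^2 + 3*n - 4) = (n - 1)^2*(n + 3)*(n + 4)*(n + 4)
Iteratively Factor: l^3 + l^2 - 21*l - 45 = (l + 3)*(l^2 - 2*l - 15) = (l - 5)*(l + 3)*(l + 3)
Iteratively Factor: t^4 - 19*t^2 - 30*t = (t + 3)*(t^3 - 3*t^2 - 10*t) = (t + 2)*(t + 3)*(t^2 - 5*t) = (t - 5)*(t + 2)*(t + 3)*(t)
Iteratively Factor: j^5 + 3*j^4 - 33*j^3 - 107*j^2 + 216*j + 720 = (j + 4)*(j^4 - j^3 - 29*j^2 + 9*j + 180) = (j - 5)*(j + 4)*(j^3 + 4*j^2 - 9*j - 36) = (j - 5)*(j + 3)*(j + 4)*(j^2 + j - 12) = (j - 5)*(j + 3)*(j + 4)^2*(j - 3)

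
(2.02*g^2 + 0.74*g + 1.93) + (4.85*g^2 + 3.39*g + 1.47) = 6.87*g^2 + 4.13*g + 3.4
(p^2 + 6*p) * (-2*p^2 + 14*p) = -2*p^4 + 2*p^3 + 84*p^2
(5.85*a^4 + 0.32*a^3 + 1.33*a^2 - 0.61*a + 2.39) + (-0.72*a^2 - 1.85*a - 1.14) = 5.85*a^4 + 0.32*a^3 + 0.61*a^2 - 2.46*a + 1.25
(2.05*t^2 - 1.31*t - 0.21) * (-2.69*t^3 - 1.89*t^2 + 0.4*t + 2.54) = -5.5145*t^5 - 0.350599999999999*t^4 + 3.8608*t^3 + 5.0799*t^2 - 3.4114*t - 0.5334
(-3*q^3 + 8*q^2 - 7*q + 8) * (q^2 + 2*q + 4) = -3*q^5 + 2*q^4 - 3*q^3 + 26*q^2 - 12*q + 32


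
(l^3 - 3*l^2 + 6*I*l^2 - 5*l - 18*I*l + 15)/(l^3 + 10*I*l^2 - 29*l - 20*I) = (l - 3)/(l + 4*I)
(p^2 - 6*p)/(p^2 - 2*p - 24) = p/(p + 4)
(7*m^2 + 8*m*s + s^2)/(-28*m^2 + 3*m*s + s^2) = (m + s)/(-4*m + s)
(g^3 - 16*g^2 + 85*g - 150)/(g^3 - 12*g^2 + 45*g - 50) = (g - 6)/(g - 2)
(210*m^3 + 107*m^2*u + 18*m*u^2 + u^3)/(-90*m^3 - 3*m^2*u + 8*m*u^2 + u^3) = (7*m + u)/(-3*m + u)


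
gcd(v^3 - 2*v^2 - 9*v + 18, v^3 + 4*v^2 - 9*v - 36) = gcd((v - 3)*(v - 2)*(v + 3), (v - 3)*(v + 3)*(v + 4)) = v^2 - 9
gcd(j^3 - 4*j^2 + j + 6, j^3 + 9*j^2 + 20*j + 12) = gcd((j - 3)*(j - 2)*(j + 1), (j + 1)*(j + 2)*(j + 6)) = j + 1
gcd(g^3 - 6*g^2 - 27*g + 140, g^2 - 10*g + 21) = g - 7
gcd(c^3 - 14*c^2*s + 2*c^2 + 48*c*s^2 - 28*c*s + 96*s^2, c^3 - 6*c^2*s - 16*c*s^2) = -c + 8*s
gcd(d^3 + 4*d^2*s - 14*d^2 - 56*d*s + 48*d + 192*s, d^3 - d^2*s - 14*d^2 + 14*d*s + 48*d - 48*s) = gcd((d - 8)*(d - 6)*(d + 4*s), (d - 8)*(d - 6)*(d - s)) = d^2 - 14*d + 48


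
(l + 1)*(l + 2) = l^2 + 3*l + 2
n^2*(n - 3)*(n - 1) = n^4 - 4*n^3 + 3*n^2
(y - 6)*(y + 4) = y^2 - 2*y - 24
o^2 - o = o*(o - 1)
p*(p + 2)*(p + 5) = p^3 + 7*p^2 + 10*p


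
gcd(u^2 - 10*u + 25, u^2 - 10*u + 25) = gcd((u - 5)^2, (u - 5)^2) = u^2 - 10*u + 25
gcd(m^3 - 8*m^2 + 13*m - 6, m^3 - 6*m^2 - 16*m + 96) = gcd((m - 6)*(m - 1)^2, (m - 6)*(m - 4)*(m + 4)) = m - 6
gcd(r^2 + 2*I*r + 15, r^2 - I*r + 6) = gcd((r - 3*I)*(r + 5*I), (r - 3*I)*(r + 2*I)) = r - 3*I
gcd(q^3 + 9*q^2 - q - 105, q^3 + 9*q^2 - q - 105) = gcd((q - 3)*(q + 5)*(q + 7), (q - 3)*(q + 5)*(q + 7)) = q^3 + 9*q^2 - q - 105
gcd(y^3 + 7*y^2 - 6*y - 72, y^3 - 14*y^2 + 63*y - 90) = y - 3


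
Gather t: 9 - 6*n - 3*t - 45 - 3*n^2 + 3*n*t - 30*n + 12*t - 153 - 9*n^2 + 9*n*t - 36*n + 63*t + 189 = -12*n^2 - 72*n + t*(12*n + 72)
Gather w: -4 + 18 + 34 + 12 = 60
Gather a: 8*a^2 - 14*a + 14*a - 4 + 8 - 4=8*a^2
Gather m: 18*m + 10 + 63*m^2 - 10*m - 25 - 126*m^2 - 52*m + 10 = -63*m^2 - 44*m - 5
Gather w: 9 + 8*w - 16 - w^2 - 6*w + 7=-w^2 + 2*w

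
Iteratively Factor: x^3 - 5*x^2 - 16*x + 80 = (x + 4)*(x^2 - 9*x + 20) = (x - 4)*(x + 4)*(x - 5)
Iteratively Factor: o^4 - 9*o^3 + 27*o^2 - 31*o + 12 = (o - 1)*(o^3 - 8*o^2 + 19*o - 12) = (o - 1)^2*(o^2 - 7*o + 12) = (o - 4)*(o - 1)^2*(o - 3)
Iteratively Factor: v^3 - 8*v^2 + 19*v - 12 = (v - 1)*(v^2 - 7*v + 12) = (v - 4)*(v - 1)*(v - 3)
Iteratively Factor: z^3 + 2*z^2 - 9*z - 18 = (z - 3)*(z^2 + 5*z + 6) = (z - 3)*(z + 2)*(z + 3)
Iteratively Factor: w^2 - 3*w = (w - 3)*(w)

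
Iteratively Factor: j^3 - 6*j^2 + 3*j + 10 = (j + 1)*(j^2 - 7*j + 10) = (j - 2)*(j + 1)*(j - 5)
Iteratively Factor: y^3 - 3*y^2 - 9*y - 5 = (y + 1)*(y^2 - 4*y - 5) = (y + 1)^2*(y - 5)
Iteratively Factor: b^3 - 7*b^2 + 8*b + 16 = (b - 4)*(b^2 - 3*b - 4) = (b - 4)*(b + 1)*(b - 4)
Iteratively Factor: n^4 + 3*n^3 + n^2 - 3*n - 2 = (n + 2)*(n^3 + n^2 - n - 1) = (n + 1)*(n + 2)*(n^2 - 1) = (n - 1)*(n + 1)*(n + 2)*(n + 1)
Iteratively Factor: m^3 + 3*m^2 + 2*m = (m + 1)*(m^2 + 2*m) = (m + 1)*(m + 2)*(m)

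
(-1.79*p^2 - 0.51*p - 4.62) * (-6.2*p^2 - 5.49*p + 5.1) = 11.098*p^4 + 12.9891*p^3 + 22.3149*p^2 + 22.7628*p - 23.562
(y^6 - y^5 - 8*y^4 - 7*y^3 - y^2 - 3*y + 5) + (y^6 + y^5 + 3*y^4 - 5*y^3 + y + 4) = 2*y^6 - 5*y^4 - 12*y^3 - y^2 - 2*y + 9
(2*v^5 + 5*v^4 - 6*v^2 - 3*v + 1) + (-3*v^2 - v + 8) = 2*v^5 + 5*v^4 - 9*v^2 - 4*v + 9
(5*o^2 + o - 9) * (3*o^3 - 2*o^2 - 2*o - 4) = 15*o^5 - 7*o^4 - 39*o^3 - 4*o^2 + 14*o + 36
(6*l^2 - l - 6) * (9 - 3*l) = -18*l^3 + 57*l^2 + 9*l - 54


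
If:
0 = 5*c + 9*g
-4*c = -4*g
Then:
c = 0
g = 0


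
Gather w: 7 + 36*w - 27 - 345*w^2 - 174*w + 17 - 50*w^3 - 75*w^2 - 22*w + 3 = -50*w^3 - 420*w^2 - 160*w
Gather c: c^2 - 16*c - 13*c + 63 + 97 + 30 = c^2 - 29*c + 190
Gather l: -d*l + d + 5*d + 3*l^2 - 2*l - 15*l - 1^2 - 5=6*d + 3*l^2 + l*(-d - 17) - 6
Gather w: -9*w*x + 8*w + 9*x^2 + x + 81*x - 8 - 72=w*(8 - 9*x) + 9*x^2 + 82*x - 80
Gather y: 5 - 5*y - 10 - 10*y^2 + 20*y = -10*y^2 + 15*y - 5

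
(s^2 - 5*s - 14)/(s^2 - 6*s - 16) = (s - 7)/(s - 8)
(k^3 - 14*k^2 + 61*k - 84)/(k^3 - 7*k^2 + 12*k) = (k - 7)/k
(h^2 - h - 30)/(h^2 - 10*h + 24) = (h + 5)/(h - 4)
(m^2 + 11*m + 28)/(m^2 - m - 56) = (m + 4)/(m - 8)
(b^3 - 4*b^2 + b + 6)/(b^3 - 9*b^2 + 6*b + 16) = (b - 3)/(b - 8)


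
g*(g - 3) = g^2 - 3*g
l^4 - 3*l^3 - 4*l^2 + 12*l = l*(l - 3)*(l - 2)*(l + 2)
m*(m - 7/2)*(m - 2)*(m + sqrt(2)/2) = m^4 - 11*m^3/2 + sqrt(2)*m^3/2 - 11*sqrt(2)*m^2/4 + 7*m^2 + 7*sqrt(2)*m/2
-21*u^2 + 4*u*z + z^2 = (-3*u + z)*(7*u + z)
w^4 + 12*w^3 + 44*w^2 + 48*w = w*(w + 2)*(w + 4)*(w + 6)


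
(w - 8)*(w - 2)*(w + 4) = w^3 - 6*w^2 - 24*w + 64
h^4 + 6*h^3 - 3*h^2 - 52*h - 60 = (h - 3)*(h + 2)^2*(h + 5)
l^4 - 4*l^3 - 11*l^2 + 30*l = l*(l - 5)*(l - 2)*(l + 3)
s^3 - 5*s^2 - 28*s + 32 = (s - 8)*(s - 1)*(s + 4)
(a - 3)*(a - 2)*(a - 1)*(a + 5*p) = a^4 + 5*a^3*p - 6*a^3 - 30*a^2*p + 11*a^2 + 55*a*p - 6*a - 30*p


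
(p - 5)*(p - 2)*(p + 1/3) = p^3 - 20*p^2/3 + 23*p/3 + 10/3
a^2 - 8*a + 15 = (a - 5)*(a - 3)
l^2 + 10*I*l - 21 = (l + 3*I)*(l + 7*I)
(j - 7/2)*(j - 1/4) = j^2 - 15*j/4 + 7/8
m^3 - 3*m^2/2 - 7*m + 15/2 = (m - 3)*(m - 1)*(m + 5/2)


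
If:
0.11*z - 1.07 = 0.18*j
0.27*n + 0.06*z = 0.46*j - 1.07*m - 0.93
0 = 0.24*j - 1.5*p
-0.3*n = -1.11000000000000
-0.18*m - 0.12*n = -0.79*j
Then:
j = 0.03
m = -2.34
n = 3.70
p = 0.00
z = 9.78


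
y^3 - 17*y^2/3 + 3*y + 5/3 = (y - 5)*(y - 1)*(y + 1/3)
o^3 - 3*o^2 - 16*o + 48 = (o - 4)*(o - 3)*(o + 4)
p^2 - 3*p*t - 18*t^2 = (p - 6*t)*(p + 3*t)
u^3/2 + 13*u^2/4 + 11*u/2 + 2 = (u/2 + 1)*(u + 1/2)*(u + 4)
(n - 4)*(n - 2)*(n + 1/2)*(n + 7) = n^4 + 3*n^3/2 - 67*n^2/2 + 39*n + 28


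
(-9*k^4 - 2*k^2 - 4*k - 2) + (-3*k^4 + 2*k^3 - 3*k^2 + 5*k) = -12*k^4 + 2*k^3 - 5*k^2 + k - 2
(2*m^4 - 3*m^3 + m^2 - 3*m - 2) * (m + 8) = 2*m^5 + 13*m^4 - 23*m^3 + 5*m^2 - 26*m - 16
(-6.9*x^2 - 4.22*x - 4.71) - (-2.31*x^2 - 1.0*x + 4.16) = -4.59*x^2 - 3.22*x - 8.87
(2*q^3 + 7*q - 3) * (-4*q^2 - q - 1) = -8*q^5 - 2*q^4 - 30*q^3 + 5*q^2 - 4*q + 3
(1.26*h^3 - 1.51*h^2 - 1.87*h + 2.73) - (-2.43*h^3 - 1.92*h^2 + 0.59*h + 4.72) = 3.69*h^3 + 0.41*h^2 - 2.46*h - 1.99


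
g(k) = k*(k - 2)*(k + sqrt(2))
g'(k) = k*(k - 2) + k*(k + sqrt(2)) + (k - 2)*(k + sqrt(2))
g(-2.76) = -17.68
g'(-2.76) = 23.26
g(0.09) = -0.26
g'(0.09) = -2.91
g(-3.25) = -31.32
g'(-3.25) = 32.67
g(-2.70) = -16.32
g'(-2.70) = 22.20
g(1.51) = -2.16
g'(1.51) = 2.24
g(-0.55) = 1.21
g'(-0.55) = -1.28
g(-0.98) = 1.27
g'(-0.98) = 1.20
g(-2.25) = -7.99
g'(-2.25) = 15.00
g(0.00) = 0.00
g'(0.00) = -2.83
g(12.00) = 1609.71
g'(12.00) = 415.11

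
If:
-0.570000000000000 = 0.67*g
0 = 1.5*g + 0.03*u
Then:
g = -0.85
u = 42.54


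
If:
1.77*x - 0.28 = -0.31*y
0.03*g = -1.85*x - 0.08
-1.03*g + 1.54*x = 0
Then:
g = -0.06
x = -0.04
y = 1.14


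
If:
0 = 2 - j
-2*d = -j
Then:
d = 1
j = 2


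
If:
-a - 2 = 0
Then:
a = -2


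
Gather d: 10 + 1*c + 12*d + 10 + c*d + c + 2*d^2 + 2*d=2*c + 2*d^2 + d*(c + 14) + 20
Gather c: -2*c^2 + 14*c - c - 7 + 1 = -2*c^2 + 13*c - 6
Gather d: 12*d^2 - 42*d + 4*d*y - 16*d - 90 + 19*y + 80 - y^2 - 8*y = 12*d^2 + d*(4*y - 58) - y^2 + 11*y - 10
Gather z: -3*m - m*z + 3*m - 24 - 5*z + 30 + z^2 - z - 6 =z^2 + z*(-m - 6)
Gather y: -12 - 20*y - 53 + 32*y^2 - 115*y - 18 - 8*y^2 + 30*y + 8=24*y^2 - 105*y - 75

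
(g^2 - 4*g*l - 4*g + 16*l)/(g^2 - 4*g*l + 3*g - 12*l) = (g - 4)/(g + 3)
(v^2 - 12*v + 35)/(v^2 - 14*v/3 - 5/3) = 3*(v - 7)/(3*v + 1)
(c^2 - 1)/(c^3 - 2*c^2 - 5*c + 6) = (c + 1)/(c^2 - c - 6)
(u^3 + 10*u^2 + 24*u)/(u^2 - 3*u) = (u^2 + 10*u + 24)/(u - 3)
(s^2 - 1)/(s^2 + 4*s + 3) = (s - 1)/(s + 3)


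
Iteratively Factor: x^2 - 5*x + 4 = (x - 1)*(x - 4)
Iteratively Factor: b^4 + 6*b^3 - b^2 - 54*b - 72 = (b - 3)*(b^3 + 9*b^2 + 26*b + 24) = (b - 3)*(b + 2)*(b^2 + 7*b + 12) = (b - 3)*(b + 2)*(b + 3)*(b + 4)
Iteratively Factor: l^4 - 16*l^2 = (l - 4)*(l^3 + 4*l^2) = l*(l - 4)*(l^2 + 4*l) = l*(l - 4)*(l + 4)*(l)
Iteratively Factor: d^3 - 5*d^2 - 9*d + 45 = (d - 3)*(d^2 - 2*d - 15) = (d - 5)*(d - 3)*(d + 3)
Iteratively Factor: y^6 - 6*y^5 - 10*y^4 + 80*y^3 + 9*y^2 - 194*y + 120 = (y - 5)*(y^5 - y^4 - 15*y^3 + 5*y^2 + 34*y - 24) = (y - 5)*(y - 1)*(y^4 - 15*y^2 - 10*y + 24) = (y - 5)*(y - 4)*(y - 1)*(y^3 + 4*y^2 + y - 6) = (y - 5)*(y - 4)*(y - 1)^2*(y^2 + 5*y + 6) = (y - 5)*(y - 4)*(y - 1)^2*(y + 2)*(y + 3)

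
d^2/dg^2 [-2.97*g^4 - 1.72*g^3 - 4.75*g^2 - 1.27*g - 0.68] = -35.64*g^2 - 10.32*g - 9.5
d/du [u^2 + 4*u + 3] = 2*u + 4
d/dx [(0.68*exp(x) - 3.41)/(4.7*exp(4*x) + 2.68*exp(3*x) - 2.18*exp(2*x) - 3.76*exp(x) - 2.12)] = (-9.588*exp(4*x) + 60.4632*exp(3*x) + 28.8988*exp(2*x) - 14.8676*exp(x) - 14.2632)*exp(x)/(22.09*exp(8*x) + 25.192*exp(7*x) - 13.3096*exp(6*x) - 47.0288*exp(5*x) - 35.3292*exp(4*x) + 5.0304*exp(3*x) + 23.3808*exp(2*x) + 15.9424*exp(x) + 4.4944)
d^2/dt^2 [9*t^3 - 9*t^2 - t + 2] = 54*t - 18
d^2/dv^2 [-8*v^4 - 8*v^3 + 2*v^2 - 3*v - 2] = -96*v^2 - 48*v + 4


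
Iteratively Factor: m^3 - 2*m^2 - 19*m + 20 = (m - 5)*(m^2 + 3*m - 4) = (m - 5)*(m - 1)*(m + 4)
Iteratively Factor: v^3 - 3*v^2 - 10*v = (v)*(v^2 - 3*v - 10) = v*(v - 5)*(v + 2)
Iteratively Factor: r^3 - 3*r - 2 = (r - 2)*(r^2 + 2*r + 1) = (r - 2)*(r + 1)*(r + 1)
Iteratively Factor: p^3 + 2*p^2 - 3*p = (p - 1)*(p^2 + 3*p) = p*(p - 1)*(p + 3)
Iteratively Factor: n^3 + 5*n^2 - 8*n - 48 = (n - 3)*(n^2 + 8*n + 16) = (n - 3)*(n + 4)*(n + 4)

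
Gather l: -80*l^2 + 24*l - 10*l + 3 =-80*l^2 + 14*l + 3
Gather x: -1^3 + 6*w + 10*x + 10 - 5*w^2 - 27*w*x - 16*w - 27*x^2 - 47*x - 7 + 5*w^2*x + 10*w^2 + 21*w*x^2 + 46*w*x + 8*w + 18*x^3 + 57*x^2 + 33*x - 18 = 5*w^2 - 2*w + 18*x^3 + x^2*(21*w + 30) + x*(5*w^2 + 19*w - 4) - 16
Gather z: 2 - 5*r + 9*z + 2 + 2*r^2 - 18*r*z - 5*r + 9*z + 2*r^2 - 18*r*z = 4*r^2 - 10*r + z*(18 - 36*r) + 4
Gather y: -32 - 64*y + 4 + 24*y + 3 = -40*y - 25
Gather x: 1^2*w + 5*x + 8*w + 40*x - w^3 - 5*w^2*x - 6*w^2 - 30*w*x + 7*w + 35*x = -w^3 - 6*w^2 + 16*w + x*(-5*w^2 - 30*w + 80)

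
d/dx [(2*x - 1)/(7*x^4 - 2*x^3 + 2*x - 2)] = 2*(7*x^4 - 2*x^3 + 2*x - (2*x - 1)*(14*x^3 - 3*x^2 + 1) - 2)/(7*x^4 - 2*x^3 + 2*x - 2)^2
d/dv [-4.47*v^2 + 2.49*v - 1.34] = 2.49 - 8.94*v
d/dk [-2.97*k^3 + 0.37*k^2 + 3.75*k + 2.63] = -8.91*k^2 + 0.74*k + 3.75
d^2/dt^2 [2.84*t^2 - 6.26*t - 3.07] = 5.68000000000000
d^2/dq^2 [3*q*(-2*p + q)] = 6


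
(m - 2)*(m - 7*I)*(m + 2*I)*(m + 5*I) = m^4 - 2*m^3 + 39*m^2 - 78*m + 70*I*m - 140*I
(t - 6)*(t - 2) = t^2 - 8*t + 12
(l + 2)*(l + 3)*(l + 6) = l^3 + 11*l^2 + 36*l + 36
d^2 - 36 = (d - 6)*(d + 6)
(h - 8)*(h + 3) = h^2 - 5*h - 24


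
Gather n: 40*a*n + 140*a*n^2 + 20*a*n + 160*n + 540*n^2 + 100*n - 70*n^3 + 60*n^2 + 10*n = -70*n^3 + n^2*(140*a + 600) + n*(60*a + 270)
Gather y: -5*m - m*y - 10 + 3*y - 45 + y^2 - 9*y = -5*m + y^2 + y*(-m - 6) - 55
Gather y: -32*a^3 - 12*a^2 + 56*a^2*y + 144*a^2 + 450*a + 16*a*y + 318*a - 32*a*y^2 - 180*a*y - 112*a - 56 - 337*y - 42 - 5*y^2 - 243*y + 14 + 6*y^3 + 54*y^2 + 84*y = -32*a^3 + 132*a^2 + 656*a + 6*y^3 + y^2*(49 - 32*a) + y*(56*a^2 - 164*a - 496) - 84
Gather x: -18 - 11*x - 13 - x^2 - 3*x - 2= -x^2 - 14*x - 33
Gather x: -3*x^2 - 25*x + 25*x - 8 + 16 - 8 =-3*x^2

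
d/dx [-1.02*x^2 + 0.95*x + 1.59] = 0.95 - 2.04*x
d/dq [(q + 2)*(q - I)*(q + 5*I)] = 3*q^2 + q*(4 + 8*I) + 5 + 8*I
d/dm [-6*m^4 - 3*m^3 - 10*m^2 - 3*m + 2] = -24*m^3 - 9*m^2 - 20*m - 3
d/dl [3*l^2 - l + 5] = 6*l - 1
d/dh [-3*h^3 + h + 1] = 1 - 9*h^2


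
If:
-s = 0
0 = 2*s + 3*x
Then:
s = 0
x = 0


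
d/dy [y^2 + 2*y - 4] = 2*y + 2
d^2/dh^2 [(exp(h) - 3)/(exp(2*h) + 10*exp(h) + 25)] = (exp(2*h) - 32*exp(h) + 55)*exp(h)/(exp(4*h) + 20*exp(3*h) + 150*exp(2*h) + 500*exp(h) + 625)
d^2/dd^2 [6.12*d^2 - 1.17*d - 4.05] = 12.2400000000000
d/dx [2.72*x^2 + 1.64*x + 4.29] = 5.44*x + 1.64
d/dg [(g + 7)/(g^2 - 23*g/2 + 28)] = 2*(-2*g^2 - 28*g + 217)/(4*g^4 - 92*g^3 + 753*g^2 - 2576*g + 3136)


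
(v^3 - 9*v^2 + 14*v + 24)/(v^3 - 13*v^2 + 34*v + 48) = (v - 4)/(v - 8)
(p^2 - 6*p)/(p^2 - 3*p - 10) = p*(6 - p)/(-p^2 + 3*p + 10)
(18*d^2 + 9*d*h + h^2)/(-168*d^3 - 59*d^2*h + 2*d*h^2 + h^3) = (-6*d - h)/(56*d^2 + d*h - h^2)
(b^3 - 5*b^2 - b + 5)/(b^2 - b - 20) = (b^2 - 1)/(b + 4)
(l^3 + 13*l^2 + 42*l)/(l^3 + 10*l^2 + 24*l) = (l + 7)/(l + 4)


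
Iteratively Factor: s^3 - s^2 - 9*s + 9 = (s - 3)*(s^2 + 2*s - 3) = (s - 3)*(s - 1)*(s + 3)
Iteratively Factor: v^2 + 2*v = (v)*(v + 2)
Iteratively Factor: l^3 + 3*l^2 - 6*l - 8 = (l + 1)*(l^2 + 2*l - 8) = (l - 2)*(l + 1)*(l + 4)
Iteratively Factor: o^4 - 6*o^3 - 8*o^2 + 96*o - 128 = (o + 4)*(o^3 - 10*o^2 + 32*o - 32) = (o - 4)*(o + 4)*(o^2 - 6*o + 8) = (o - 4)*(o - 2)*(o + 4)*(o - 4)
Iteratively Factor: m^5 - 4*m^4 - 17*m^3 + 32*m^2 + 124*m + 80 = (m + 2)*(m^4 - 6*m^3 - 5*m^2 + 42*m + 40) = (m - 4)*(m + 2)*(m^3 - 2*m^2 - 13*m - 10) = (m - 4)*(m + 1)*(m + 2)*(m^2 - 3*m - 10) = (m - 4)*(m + 1)*(m + 2)^2*(m - 5)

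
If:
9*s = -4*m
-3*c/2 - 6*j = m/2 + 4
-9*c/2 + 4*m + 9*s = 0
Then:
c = 0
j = 3*s/16 - 2/3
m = -9*s/4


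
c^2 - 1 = (c - 1)*(c + 1)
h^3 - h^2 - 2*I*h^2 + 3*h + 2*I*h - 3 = (h - 1)*(h - 3*I)*(h + I)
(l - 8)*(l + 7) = l^2 - l - 56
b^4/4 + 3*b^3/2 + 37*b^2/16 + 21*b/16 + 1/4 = (b/4 + 1)*(b + 1/2)^2*(b + 1)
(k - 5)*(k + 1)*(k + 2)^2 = k^4 - 17*k^2 - 36*k - 20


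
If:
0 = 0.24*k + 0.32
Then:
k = -1.33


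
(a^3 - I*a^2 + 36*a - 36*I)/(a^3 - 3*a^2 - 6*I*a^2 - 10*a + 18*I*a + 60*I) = (a^2 + 5*I*a + 6)/(a^2 - 3*a - 10)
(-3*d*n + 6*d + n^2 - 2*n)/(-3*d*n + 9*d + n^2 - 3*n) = (n - 2)/(n - 3)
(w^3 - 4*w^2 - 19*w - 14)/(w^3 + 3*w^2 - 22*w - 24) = (w^2 - 5*w - 14)/(w^2 + 2*w - 24)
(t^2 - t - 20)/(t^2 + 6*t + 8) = (t - 5)/(t + 2)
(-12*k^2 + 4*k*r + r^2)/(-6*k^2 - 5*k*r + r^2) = (12*k^2 - 4*k*r - r^2)/(6*k^2 + 5*k*r - r^2)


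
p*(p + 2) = p^2 + 2*p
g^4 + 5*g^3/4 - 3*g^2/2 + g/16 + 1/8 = (g - 1/2)^2*(g + 1/4)*(g + 2)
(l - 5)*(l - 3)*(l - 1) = l^3 - 9*l^2 + 23*l - 15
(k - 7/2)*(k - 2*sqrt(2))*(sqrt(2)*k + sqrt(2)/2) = sqrt(2)*k^3 - 3*sqrt(2)*k^2 - 4*k^2 - 7*sqrt(2)*k/4 + 12*k + 7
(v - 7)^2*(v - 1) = v^3 - 15*v^2 + 63*v - 49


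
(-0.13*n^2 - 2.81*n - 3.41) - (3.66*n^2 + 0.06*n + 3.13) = -3.79*n^2 - 2.87*n - 6.54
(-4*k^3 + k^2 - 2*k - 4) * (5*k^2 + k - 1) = -20*k^5 + k^4 - 5*k^3 - 23*k^2 - 2*k + 4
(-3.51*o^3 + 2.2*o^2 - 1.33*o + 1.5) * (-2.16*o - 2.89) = 7.5816*o^4 + 5.3919*o^3 - 3.4852*o^2 + 0.6037*o - 4.335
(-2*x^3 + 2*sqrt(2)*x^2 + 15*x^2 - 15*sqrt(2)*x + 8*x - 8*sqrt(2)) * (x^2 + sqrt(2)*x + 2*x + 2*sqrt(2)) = -2*x^5 + 11*x^4 + 42*x^3 - 6*x^2 - 76*x - 32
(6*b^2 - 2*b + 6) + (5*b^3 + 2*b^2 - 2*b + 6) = 5*b^3 + 8*b^2 - 4*b + 12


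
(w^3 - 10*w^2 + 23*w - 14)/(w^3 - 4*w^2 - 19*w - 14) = (w^2 - 3*w + 2)/(w^2 + 3*w + 2)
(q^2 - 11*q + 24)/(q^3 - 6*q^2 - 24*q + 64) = (q - 3)/(q^2 + 2*q - 8)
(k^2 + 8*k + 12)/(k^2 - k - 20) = (k^2 + 8*k + 12)/(k^2 - k - 20)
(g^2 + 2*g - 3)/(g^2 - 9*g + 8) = (g + 3)/(g - 8)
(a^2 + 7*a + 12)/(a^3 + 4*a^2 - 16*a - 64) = (a + 3)/(a^2 - 16)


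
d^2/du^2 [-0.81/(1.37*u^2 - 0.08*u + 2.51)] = (3.040578*u^2 - 0.177552*u - 0.81*(2.74*u - 0.08)*(5.48*u - 0.16) + 5.570694)/(1.37*u^2 - 0.08*u + 2.51)^3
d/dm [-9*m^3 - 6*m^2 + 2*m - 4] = -27*m^2 - 12*m + 2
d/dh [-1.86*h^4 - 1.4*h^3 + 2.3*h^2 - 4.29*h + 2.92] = -7.44*h^3 - 4.2*h^2 + 4.6*h - 4.29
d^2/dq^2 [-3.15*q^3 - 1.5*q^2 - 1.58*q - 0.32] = -18.9*q - 3.0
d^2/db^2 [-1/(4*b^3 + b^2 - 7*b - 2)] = 2*((12*b + 1)*(4*b^3 + b^2 - 7*b - 2) - (12*b^2 + 2*b - 7)^2)/(4*b^3 + b^2 - 7*b - 2)^3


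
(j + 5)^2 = j^2 + 10*j + 25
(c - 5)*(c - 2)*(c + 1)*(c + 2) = c^4 - 4*c^3 - 9*c^2 + 16*c + 20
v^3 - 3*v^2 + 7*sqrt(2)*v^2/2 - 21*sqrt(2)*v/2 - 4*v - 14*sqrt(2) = (v - 4)*(v + 1)*(v + 7*sqrt(2)/2)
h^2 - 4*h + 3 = (h - 3)*(h - 1)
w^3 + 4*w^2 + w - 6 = (w - 1)*(w + 2)*(w + 3)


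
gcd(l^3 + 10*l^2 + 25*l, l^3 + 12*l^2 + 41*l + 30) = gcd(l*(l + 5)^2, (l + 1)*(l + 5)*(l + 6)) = l + 5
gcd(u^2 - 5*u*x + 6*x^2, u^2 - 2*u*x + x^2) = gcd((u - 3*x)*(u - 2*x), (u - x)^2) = 1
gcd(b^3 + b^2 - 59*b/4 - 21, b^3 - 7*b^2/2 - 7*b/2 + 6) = b^2 - 5*b/2 - 6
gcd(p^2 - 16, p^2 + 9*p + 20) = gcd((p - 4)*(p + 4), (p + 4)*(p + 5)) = p + 4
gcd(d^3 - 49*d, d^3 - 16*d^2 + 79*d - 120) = 1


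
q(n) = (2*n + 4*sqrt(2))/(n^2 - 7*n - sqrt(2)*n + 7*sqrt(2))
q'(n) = (2*n + 4*sqrt(2))*(-2*n + sqrt(2) + 7)/(n^2 - 7*n - sqrt(2)*n + 7*sqrt(2))^2 + 2/(n^2 - 7*n - sqrt(2)*n + 7*sqrt(2)) = 2*(n^2 - 7*n - sqrt(2)*n + (n + 2*sqrt(2))*(-2*n + sqrt(2) + 7) + 7*sqrt(2))/(n^2 - 7*n - sqrt(2)*n + 7*sqrt(2))^2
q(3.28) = -1.76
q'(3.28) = 0.18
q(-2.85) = 0.00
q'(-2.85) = 0.05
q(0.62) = 1.36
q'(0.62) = 2.32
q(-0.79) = 0.24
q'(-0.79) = 0.25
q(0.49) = 1.10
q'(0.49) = 1.70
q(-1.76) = 0.08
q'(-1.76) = 0.10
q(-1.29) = 0.14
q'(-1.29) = 0.16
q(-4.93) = -0.06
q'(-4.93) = 0.01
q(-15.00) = -0.07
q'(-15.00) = 0.00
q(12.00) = 0.56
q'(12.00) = -0.13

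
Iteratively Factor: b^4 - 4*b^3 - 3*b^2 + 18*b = (b + 2)*(b^3 - 6*b^2 + 9*b) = (b - 3)*(b + 2)*(b^2 - 3*b) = b*(b - 3)*(b + 2)*(b - 3)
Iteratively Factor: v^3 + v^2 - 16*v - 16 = (v + 1)*(v^2 - 16) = (v - 4)*(v + 1)*(v + 4)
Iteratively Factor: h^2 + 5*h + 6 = (h + 2)*(h + 3)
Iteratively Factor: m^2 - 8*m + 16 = (m - 4)*(m - 4)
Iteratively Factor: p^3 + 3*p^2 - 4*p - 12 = (p - 2)*(p^2 + 5*p + 6) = (p - 2)*(p + 2)*(p + 3)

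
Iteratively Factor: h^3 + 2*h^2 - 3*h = (h + 3)*(h^2 - h) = (h - 1)*(h + 3)*(h)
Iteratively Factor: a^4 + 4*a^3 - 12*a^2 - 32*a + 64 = (a - 2)*(a^3 + 6*a^2 - 32) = (a - 2)^2*(a^2 + 8*a + 16) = (a - 2)^2*(a + 4)*(a + 4)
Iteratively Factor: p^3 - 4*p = (p)*(p^2 - 4) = p*(p + 2)*(p - 2)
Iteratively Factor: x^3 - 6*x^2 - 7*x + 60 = (x - 4)*(x^2 - 2*x - 15) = (x - 4)*(x + 3)*(x - 5)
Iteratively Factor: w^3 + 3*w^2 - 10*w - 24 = (w + 2)*(w^2 + w - 12) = (w + 2)*(w + 4)*(w - 3)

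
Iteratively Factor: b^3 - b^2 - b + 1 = (b + 1)*(b^2 - 2*b + 1) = (b - 1)*(b + 1)*(b - 1)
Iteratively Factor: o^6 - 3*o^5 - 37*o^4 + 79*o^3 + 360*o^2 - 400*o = (o - 1)*(o^5 - 2*o^4 - 39*o^3 + 40*o^2 + 400*o) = o*(o - 1)*(o^4 - 2*o^3 - 39*o^2 + 40*o + 400) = o*(o - 5)*(o - 1)*(o^3 + 3*o^2 - 24*o - 80) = o*(o - 5)*(o - 1)*(o + 4)*(o^2 - o - 20) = o*(o - 5)^2*(o - 1)*(o + 4)*(o + 4)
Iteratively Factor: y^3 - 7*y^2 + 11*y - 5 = (y - 1)*(y^2 - 6*y + 5) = (y - 1)^2*(y - 5)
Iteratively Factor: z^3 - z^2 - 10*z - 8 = (z - 4)*(z^2 + 3*z + 2) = (z - 4)*(z + 2)*(z + 1)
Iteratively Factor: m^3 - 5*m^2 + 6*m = (m - 3)*(m^2 - 2*m) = (m - 3)*(m - 2)*(m)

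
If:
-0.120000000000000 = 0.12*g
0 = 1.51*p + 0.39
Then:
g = -1.00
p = -0.26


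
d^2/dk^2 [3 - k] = 0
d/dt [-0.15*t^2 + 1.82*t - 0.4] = 1.82 - 0.3*t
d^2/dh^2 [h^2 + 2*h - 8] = 2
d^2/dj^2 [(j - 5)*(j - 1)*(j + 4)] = 6*j - 4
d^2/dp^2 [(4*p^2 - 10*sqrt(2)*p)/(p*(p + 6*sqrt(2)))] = -68*sqrt(2)/(p^3 + 18*sqrt(2)*p^2 + 216*p + 432*sqrt(2))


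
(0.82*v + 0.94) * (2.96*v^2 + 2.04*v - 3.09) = 2.4272*v^3 + 4.4552*v^2 - 0.6162*v - 2.9046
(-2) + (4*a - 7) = 4*a - 9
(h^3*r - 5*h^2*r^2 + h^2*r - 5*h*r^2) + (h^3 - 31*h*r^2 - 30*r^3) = h^3*r + h^3 - 5*h^2*r^2 + h^2*r - 36*h*r^2 - 30*r^3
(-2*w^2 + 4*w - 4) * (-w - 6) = 2*w^3 + 8*w^2 - 20*w + 24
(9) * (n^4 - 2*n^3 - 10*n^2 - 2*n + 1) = 9*n^4 - 18*n^3 - 90*n^2 - 18*n + 9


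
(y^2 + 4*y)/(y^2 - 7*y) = (y + 4)/(y - 7)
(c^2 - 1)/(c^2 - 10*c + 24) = (c^2 - 1)/(c^2 - 10*c + 24)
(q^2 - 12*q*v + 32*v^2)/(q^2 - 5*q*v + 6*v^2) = (q^2 - 12*q*v + 32*v^2)/(q^2 - 5*q*v + 6*v^2)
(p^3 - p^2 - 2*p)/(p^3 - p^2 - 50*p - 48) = p*(p - 2)/(p^2 - 2*p - 48)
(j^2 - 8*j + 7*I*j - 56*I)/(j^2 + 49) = (j - 8)/(j - 7*I)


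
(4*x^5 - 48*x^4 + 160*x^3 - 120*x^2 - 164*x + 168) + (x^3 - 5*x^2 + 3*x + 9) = 4*x^5 - 48*x^4 + 161*x^3 - 125*x^2 - 161*x + 177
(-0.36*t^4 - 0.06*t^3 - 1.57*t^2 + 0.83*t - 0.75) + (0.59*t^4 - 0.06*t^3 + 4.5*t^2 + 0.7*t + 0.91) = 0.23*t^4 - 0.12*t^3 + 2.93*t^2 + 1.53*t + 0.16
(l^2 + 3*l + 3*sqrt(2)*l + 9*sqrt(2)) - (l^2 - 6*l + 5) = 3*sqrt(2)*l + 9*l - 5 + 9*sqrt(2)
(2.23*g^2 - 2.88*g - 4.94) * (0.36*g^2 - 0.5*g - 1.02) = 0.8028*g^4 - 2.1518*g^3 - 2.613*g^2 + 5.4076*g + 5.0388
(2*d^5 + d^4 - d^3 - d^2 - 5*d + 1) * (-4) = -8*d^5 - 4*d^4 + 4*d^3 + 4*d^2 + 20*d - 4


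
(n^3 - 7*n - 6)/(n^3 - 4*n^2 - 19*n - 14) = (n - 3)/(n - 7)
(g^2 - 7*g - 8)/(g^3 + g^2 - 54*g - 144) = (g + 1)/(g^2 + 9*g + 18)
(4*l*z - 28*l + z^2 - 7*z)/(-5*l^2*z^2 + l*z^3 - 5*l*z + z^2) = (-4*l*z + 28*l - z^2 + 7*z)/(z*(5*l^2*z - l*z^2 + 5*l - z))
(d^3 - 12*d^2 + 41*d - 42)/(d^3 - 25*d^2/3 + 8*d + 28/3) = 3*(d - 3)/(3*d + 2)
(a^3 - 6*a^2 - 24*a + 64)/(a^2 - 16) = (a^2 - 10*a + 16)/(a - 4)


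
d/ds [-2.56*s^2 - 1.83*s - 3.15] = -5.12*s - 1.83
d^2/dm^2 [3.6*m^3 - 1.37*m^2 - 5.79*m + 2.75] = 21.6*m - 2.74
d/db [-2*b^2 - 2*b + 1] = -4*b - 2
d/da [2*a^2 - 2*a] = 4*a - 2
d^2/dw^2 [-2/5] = 0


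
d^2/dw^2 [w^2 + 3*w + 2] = 2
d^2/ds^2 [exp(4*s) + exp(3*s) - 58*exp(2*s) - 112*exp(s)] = (16*exp(3*s) + 9*exp(2*s) - 232*exp(s) - 112)*exp(s)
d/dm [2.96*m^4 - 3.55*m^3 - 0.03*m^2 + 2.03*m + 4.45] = 11.84*m^3 - 10.65*m^2 - 0.06*m + 2.03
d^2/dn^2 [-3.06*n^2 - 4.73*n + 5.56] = -6.12000000000000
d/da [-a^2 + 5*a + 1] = 5 - 2*a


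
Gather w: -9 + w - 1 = w - 10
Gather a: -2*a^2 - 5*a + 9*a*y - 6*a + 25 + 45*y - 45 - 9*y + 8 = -2*a^2 + a*(9*y - 11) + 36*y - 12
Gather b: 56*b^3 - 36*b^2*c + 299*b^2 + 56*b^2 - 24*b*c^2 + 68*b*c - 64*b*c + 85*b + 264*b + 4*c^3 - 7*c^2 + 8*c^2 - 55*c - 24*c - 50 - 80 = 56*b^3 + b^2*(355 - 36*c) + b*(-24*c^2 + 4*c + 349) + 4*c^3 + c^2 - 79*c - 130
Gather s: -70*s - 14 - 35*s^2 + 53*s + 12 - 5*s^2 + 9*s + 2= -40*s^2 - 8*s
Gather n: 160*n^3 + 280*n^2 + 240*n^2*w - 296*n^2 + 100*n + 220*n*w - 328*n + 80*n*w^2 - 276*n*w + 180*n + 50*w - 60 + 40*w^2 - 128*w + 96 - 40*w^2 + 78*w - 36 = 160*n^3 + n^2*(240*w - 16) + n*(80*w^2 - 56*w - 48)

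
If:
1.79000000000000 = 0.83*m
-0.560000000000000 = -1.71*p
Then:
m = 2.16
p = 0.33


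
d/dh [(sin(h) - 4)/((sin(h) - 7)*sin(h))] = (-cos(h) + 8/tan(h) - 28*cos(h)/sin(h)^2)/(sin(h) - 7)^2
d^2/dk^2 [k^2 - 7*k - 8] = 2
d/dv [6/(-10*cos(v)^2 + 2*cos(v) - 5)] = 12*(1 - 10*cos(v))*sin(v)/(10*cos(v)^2 - 2*cos(v) + 5)^2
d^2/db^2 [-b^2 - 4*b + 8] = -2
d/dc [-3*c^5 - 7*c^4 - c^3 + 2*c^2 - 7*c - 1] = -15*c^4 - 28*c^3 - 3*c^2 + 4*c - 7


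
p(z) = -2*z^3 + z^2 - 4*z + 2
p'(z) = -6*z^2 + 2*z - 4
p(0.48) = 0.09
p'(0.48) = -4.42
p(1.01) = -3.08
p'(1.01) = -8.10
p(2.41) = -29.83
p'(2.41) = -34.03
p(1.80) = -13.62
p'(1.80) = -19.84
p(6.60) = -555.83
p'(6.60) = -252.16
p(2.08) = -19.99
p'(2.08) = -25.80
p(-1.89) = 26.63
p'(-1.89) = -29.21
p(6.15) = -449.99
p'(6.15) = -218.64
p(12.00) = -3358.00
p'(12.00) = -844.00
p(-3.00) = 77.00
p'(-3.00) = -64.00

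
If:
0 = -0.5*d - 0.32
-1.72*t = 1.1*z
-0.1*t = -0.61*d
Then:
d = -0.64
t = -3.90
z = 6.10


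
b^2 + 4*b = b*(b + 4)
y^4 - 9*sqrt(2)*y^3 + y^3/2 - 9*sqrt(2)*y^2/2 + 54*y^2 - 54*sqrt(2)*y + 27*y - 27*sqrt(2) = (y + 1/2)*(y - 3*sqrt(2))^3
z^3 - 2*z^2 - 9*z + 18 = (z - 3)*(z - 2)*(z + 3)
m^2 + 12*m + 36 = (m + 6)^2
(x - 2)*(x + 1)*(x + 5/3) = x^3 + 2*x^2/3 - 11*x/3 - 10/3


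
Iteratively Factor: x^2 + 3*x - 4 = (x + 4)*(x - 1)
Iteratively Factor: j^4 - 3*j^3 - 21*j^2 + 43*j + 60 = (j + 1)*(j^3 - 4*j^2 - 17*j + 60) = (j - 5)*(j + 1)*(j^2 + j - 12) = (j - 5)*(j + 1)*(j + 4)*(j - 3)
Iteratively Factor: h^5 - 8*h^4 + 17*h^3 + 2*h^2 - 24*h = (h - 3)*(h^4 - 5*h^3 + 2*h^2 + 8*h) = (h - 3)*(h + 1)*(h^3 - 6*h^2 + 8*h) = h*(h - 3)*(h + 1)*(h^2 - 6*h + 8) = h*(h - 3)*(h - 2)*(h + 1)*(h - 4)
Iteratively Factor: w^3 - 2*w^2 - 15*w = (w)*(w^2 - 2*w - 15) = w*(w + 3)*(w - 5)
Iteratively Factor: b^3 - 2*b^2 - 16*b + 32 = (b + 4)*(b^2 - 6*b + 8) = (b - 2)*(b + 4)*(b - 4)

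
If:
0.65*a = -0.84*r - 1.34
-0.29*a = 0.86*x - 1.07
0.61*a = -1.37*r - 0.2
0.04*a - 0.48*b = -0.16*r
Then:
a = -4.41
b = 0.24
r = 1.82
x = 2.73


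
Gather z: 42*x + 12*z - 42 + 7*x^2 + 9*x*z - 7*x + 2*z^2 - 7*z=7*x^2 + 35*x + 2*z^2 + z*(9*x + 5) - 42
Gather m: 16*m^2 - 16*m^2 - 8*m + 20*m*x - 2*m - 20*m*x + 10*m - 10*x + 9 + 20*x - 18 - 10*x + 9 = 0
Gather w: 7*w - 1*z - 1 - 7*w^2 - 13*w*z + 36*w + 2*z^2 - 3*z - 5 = -7*w^2 + w*(43 - 13*z) + 2*z^2 - 4*z - 6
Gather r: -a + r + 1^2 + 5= -a + r + 6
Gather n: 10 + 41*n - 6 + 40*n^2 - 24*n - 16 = 40*n^2 + 17*n - 12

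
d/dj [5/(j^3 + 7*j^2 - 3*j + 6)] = 5*(-3*j^2 - 14*j + 3)/(j^3 + 7*j^2 - 3*j + 6)^2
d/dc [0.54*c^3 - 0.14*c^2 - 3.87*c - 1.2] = 1.62*c^2 - 0.28*c - 3.87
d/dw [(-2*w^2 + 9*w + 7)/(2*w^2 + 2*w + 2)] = (-11*w^2 - 18*w + 2)/(2*(w^4 + 2*w^3 + 3*w^2 + 2*w + 1))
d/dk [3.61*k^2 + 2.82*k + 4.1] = 7.22*k + 2.82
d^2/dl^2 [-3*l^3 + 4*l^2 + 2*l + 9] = 8 - 18*l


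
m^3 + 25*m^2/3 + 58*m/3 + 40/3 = (m + 4/3)*(m + 2)*(m + 5)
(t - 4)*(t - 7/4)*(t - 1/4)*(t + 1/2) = t^4 - 11*t^3/2 + 87*t^2/16 + 79*t/32 - 7/8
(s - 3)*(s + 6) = s^2 + 3*s - 18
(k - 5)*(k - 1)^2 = k^3 - 7*k^2 + 11*k - 5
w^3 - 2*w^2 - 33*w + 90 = (w - 5)*(w - 3)*(w + 6)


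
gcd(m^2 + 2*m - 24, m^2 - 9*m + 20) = m - 4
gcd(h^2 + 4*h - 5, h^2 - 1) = h - 1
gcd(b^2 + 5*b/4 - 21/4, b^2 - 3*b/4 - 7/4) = b - 7/4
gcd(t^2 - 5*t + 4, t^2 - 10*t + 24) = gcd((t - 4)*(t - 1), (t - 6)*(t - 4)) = t - 4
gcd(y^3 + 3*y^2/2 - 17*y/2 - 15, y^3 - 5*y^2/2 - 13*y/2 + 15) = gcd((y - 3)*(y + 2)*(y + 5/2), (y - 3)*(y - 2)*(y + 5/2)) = y^2 - y/2 - 15/2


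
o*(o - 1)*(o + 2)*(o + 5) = o^4 + 6*o^3 + 3*o^2 - 10*o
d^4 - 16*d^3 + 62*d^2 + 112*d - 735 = (d - 7)^2*(d - 5)*(d + 3)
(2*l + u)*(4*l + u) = 8*l^2 + 6*l*u + u^2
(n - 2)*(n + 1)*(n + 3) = n^3 + 2*n^2 - 5*n - 6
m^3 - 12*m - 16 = (m - 4)*(m + 2)^2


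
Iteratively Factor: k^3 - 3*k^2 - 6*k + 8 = (k - 4)*(k^2 + k - 2) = (k - 4)*(k + 2)*(k - 1)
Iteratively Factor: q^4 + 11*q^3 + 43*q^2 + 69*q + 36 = (q + 3)*(q^3 + 8*q^2 + 19*q + 12) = (q + 3)*(q + 4)*(q^2 + 4*q + 3) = (q + 3)^2*(q + 4)*(q + 1)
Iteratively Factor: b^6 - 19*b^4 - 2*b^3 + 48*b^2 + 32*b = (b + 1)*(b^5 - b^4 - 18*b^3 + 16*b^2 + 32*b) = b*(b + 1)*(b^4 - b^3 - 18*b^2 + 16*b + 32) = b*(b + 1)*(b + 4)*(b^3 - 5*b^2 + 2*b + 8) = b*(b + 1)^2*(b + 4)*(b^2 - 6*b + 8) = b*(b - 2)*(b + 1)^2*(b + 4)*(b - 4)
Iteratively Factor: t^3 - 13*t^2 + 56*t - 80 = (t - 5)*(t^2 - 8*t + 16) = (t - 5)*(t - 4)*(t - 4)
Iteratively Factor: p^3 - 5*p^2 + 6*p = (p - 2)*(p^2 - 3*p) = (p - 3)*(p - 2)*(p)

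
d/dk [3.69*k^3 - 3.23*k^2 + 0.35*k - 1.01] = 11.07*k^2 - 6.46*k + 0.35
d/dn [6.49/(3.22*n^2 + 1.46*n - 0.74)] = (-41.7956*n - 9.4754)/(3.22*n^2 + 1.46*n - 0.74)^2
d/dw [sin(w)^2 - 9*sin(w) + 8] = (2*sin(w) - 9)*cos(w)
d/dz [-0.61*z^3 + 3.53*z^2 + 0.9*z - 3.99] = -1.83*z^2 + 7.06*z + 0.9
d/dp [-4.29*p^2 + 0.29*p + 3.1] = 0.29 - 8.58*p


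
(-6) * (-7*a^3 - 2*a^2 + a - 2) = 42*a^3 + 12*a^2 - 6*a + 12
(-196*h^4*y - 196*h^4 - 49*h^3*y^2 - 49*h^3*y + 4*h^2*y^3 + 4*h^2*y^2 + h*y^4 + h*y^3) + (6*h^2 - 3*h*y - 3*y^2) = -196*h^4*y - 196*h^4 - 49*h^3*y^2 - 49*h^3*y + 4*h^2*y^3 + 4*h^2*y^2 + 6*h^2 + h*y^4 + h*y^3 - 3*h*y - 3*y^2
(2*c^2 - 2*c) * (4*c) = 8*c^3 - 8*c^2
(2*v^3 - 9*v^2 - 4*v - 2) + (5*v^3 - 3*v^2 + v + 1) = 7*v^3 - 12*v^2 - 3*v - 1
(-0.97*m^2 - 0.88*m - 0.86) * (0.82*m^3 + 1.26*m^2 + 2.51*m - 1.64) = -0.7954*m^5 - 1.9438*m^4 - 4.2487*m^3 - 1.7016*m^2 - 0.7154*m + 1.4104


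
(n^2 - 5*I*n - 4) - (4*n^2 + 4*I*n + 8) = -3*n^2 - 9*I*n - 12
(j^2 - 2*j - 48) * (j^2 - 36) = j^4 - 2*j^3 - 84*j^2 + 72*j + 1728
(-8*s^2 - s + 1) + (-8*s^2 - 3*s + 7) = -16*s^2 - 4*s + 8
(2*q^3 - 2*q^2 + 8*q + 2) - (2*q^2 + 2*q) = 2*q^3 - 4*q^2 + 6*q + 2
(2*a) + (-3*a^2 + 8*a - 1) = -3*a^2 + 10*a - 1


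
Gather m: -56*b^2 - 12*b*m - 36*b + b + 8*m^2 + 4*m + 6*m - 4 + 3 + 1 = -56*b^2 - 35*b + 8*m^2 + m*(10 - 12*b)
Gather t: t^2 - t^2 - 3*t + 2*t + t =0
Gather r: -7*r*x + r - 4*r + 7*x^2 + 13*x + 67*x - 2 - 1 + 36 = r*(-7*x - 3) + 7*x^2 + 80*x + 33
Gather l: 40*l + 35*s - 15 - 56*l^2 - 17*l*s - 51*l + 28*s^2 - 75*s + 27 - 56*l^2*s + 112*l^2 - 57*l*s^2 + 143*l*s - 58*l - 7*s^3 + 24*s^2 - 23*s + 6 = l^2*(56 - 56*s) + l*(-57*s^2 + 126*s - 69) - 7*s^3 + 52*s^2 - 63*s + 18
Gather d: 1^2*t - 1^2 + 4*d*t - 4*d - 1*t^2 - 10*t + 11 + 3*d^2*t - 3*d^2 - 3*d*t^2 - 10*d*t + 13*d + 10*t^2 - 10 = d^2*(3*t - 3) + d*(-3*t^2 - 6*t + 9) + 9*t^2 - 9*t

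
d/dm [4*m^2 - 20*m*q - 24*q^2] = 8*m - 20*q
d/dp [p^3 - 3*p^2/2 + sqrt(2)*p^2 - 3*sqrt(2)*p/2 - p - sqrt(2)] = 3*p^2 - 3*p + 2*sqrt(2)*p - 3*sqrt(2)/2 - 1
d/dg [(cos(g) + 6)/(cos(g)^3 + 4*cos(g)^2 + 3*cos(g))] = 2*(cos(g)^3 + 11*cos(g)^2 + 24*cos(g) + 9)*sin(g)/((cos(g) + 1)^2*(cos(g) + 3)^2*cos(g)^2)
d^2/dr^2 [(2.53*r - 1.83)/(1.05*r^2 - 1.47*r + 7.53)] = ((11.2812 - 15.939*r)*(1.05*r^2 - 1.47*r + 7.53) + (2.1*r - 1.47)*(2.53*r - 1.83)*(4.2*r - 2.94))/(1.05*r^2 - 1.47*r + 7.53)^3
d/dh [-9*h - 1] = -9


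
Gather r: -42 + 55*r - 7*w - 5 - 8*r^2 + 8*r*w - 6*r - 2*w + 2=-8*r^2 + r*(8*w + 49) - 9*w - 45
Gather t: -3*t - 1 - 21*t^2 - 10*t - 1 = -21*t^2 - 13*t - 2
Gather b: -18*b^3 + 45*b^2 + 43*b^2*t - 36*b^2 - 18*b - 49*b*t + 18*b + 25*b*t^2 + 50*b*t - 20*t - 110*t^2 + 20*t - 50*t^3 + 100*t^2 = -18*b^3 + b^2*(43*t + 9) + b*(25*t^2 + t) - 50*t^3 - 10*t^2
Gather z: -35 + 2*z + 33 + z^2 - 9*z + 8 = z^2 - 7*z + 6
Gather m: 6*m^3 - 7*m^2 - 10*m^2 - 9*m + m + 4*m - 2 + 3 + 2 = 6*m^3 - 17*m^2 - 4*m + 3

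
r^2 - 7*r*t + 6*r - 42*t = (r + 6)*(r - 7*t)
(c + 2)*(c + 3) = c^2 + 5*c + 6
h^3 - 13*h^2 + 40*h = h*(h - 8)*(h - 5)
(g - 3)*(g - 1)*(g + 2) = g^3 - 2*g^2 - 5*g + 6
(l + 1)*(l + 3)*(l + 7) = l^3 + 11*l^2 + 31*l + 21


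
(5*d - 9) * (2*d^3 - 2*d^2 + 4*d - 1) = 10*d^4 - 28*d^3 + 38*d^2 - 41*d + 9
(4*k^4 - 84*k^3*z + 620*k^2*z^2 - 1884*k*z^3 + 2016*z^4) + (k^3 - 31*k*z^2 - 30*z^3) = 4*k^4 - 84*k^3*z + k^3 + 620*k^2*z^2 - 1884*k*z^3 - 31*k*z^2 + 2016*z^4 - 30*z^3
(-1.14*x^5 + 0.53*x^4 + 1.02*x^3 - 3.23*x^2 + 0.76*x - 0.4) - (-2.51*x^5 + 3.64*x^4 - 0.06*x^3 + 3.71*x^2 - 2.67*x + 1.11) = 1.37*x^5 - 3.11*x^4 + 1.08*x^3 - 6.94*x^2 + 3.43*x - 1.51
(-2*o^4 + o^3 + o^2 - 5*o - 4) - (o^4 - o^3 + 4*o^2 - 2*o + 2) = -3*o^4 + 2*o^3 - 3*o^2 - 3*o - 6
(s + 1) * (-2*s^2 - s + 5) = -2*s^3 - 3*s^2 + 4*s + 5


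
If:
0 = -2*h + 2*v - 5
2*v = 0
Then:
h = -5/2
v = 0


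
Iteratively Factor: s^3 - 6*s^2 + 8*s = (s - 4)*(s^2 - 2*s) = (s - 4)*(s - 2)*(s)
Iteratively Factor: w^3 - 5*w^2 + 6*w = (w - 2)*(w^2 - 3*w) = w*(w - 2)*(w - 3)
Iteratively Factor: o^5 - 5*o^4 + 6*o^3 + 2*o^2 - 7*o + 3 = (o - 1)*(o^4 - 4*o^3 + 2*o^2 + 4*o - 3) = (o - 1)^2*(o^3 - 3*o^2 - o + 3) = (o - 1)^3*(o^2 - 2*o - 3) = (o - 1)^3*(o + 1)*(o - 3)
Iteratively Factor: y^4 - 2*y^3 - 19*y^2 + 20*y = (y - 5)*(y^3 + 3*y^2 - 4*y) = (y - 5)*(y + 4)*(y^2 - y) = y*(y - 5)*(y + 4)*(y - 1)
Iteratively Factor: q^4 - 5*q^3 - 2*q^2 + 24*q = (q + 2)*(q^3 - 7*q^2 + 12*q) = (q - 3)*(q + 2)*(q^2 - 4*q) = q*(q - 3)*(q + 2)*(q - 4)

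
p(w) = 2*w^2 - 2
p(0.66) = -1.13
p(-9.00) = 160.00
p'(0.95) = 3.80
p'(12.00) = 48.00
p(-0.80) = -0.72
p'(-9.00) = -36.00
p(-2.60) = 11.52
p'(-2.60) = -10.40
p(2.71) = 12.69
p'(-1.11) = -4.44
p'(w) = 4*w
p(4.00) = 30.00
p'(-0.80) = -3.20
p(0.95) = -0.20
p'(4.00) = 16.00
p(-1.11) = 0.46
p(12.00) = 286.00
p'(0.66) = 2.64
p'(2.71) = 10.84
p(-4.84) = 44.85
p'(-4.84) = -19.36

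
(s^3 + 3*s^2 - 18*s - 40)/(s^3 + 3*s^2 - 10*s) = (s^2 - 2*s - 8)/(s*(s - 2))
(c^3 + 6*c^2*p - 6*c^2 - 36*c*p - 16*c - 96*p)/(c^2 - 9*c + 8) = (c^2 + 6*c*p + 2*c + 12*p)/(c - 1)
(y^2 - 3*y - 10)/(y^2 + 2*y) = (y - 5)/y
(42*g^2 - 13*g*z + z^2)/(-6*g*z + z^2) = (-7*g + z)/z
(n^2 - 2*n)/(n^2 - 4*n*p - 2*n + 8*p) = n/(n - 4*p)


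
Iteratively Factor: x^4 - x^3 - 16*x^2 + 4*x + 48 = (x + 3)*(x^3 - 4*x^2 - 4*x + 16) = (x - 2)*(x + 3)*(x^2 - 2*x - 8) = (x - 4)*(x - 2)*(x + 3)*(x + 2)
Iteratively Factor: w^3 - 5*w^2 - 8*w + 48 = (w + 3)*(w^2 - 8*w + 16) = (w - 4)*(w + 3)*(w - 4)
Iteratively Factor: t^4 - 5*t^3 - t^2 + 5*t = (t - 5)*(t^3 - t) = (t - 5)*(t - 1)*(t^2 + t) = (t - 5)*(t - 1)*(t + 1)*(t)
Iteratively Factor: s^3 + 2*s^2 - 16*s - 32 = (s + 4)*(s^2 - 2*s - 8) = (s + 2)*(s + 4)*(s - 4)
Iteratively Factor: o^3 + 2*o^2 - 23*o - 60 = (o - 5)*(o^2 + 7*o + 12) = (o - 5)*(o + 4)*(o + 3)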